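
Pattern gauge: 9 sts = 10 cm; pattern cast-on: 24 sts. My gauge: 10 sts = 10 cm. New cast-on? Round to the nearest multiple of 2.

Scale factor = 10 / 9 = 1.111.
24 × 10 / 9 = 26.67 sts.
→ 26 sts.

Cast on 26 stitches.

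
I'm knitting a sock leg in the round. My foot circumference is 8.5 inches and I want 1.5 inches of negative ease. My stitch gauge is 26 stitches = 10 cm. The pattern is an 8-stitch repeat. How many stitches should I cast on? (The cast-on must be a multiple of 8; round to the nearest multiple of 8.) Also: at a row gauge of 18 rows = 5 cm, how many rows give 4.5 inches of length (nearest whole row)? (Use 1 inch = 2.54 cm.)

Cast on 48 stitches; work 41 rows.

Finished = 8.5 − 1.5 = 7 inches.
7 inches × 2.54 = 17.78 cm.
26/10 = 2.6 sts per cm; 17.78 × 2.6 = 46.23 sts.
Nearest multiple of 8 → 48.
4.5 inches = 11.43 cm; × 3.6 = 41.15 → 41 rows.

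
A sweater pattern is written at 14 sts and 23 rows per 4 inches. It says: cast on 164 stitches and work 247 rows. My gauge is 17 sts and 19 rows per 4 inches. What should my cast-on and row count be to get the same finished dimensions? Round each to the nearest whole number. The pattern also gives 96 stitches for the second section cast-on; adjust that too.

Cast on 199 stitches; work 204 rows; second section cast-on 117 stitches.

Stitches: 164 × 17/14 = 199.14 → 199.
Rows: 247 × 19/23 = 204.04 → 204.
second section cast-on: 96 × 17/14 = 116.57 → 117.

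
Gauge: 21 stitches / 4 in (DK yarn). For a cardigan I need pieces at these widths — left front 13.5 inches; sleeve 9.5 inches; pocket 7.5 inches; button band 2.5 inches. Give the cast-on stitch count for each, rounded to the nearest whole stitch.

left front 71; sleeve 50; pocket 39; button band 13.

Rate = 21/4 = 5.25 sts per in.
left front: 13.5 × 5.25 = 70.88 → 71.
sleeve: 9.5 × 5.25 = 49.88 → 50.
pocket: 7.5 × 5.25 = 39.38 → 39.
button band: 2.5 × 5.25 = 13.12 → 13.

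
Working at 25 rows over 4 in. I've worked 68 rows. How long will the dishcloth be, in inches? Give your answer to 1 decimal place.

10.9 inches.

25 rows / 4 inch = 6.25 rows per inch.
68 / 6.25 = 10.88 inches.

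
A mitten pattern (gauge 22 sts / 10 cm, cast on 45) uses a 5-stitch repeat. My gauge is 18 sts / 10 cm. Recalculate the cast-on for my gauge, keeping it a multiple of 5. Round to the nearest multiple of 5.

45 × 18 / 22 = 36.82.
Nearest multiple of 5: 35.

35 stitches.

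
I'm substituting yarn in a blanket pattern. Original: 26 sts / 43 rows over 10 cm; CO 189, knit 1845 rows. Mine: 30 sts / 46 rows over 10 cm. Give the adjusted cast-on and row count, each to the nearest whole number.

Cast on 218 stitches; work 1974 rows.

Stitches: 189 × 30/26 = 218.08 → 218.
Rows: 1845 × 46/43 = 1973.72 → 1974.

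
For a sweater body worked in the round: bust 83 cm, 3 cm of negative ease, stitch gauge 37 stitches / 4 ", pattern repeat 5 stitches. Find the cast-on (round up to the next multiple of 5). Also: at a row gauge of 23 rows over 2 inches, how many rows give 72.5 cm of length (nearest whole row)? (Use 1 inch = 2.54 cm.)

Cast on 295 stitches; work 328 rows.

Finished = 83 − 3 = 80 cm.
80 cm × 1/2.54 = 31.50 inches.
37/4 = 9.25 sts per in; 31.50 × 9.25 = 291.34 sts.
Next multiple of 5 → 295.
72.5 cm = 28.54 inches; × 11.5 = 328.25 → 328 rows.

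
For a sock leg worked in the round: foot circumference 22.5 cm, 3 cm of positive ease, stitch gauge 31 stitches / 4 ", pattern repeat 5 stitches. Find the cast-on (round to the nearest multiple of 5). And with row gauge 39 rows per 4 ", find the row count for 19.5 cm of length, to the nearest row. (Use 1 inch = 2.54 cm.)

Cast on 80 stitches; work 75 rows.

Finished = 22.5 + 3 = 25.5 cm.
25.5 cm × 1/2.54 = 10.04 inches.
31/4 = 7.75 sts per in; 10.04 × 7.75 = 77.81 sts.
Nearest multiple of 5 → 80.
19.5 cm = 7.68 inches; × 9.75 = 74.85 → 75 rows.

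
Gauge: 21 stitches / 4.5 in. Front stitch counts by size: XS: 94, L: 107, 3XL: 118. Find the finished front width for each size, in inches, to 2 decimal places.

21/4.5 = 4.667 sts per in.
XS: 94 / 4.667 = 20.143 → 20.14 in.
L: 107 / 4.667 = 22.929 → 22.93 in.
3XL: 118 / 4.667 = 25.286 → 25.29 in.

XS 20.14 inches; L 22.93 inches; 3XL 25.29 inches.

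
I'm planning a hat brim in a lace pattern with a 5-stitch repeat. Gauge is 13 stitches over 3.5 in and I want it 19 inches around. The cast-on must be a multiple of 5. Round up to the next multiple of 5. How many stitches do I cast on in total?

Cast on 75 stitches.

13 / 3.5 = 3.714 sts per inch.
19 × 3.714 = 70.57 sts.
Next multiple of 5: 75.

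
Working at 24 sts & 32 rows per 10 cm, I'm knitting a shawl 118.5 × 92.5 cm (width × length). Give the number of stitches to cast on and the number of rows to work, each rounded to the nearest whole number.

Stitch gauge = 24/10 = 2.4 sts/cm; 118.5 × 2.4 = 284.40 → 284 sts.
Row gauge = 32/10 = 3.2 rows/cm; 92.5 × 3.2 = 296.00 → 296 rows.

Cast on 284 stitches and work 296 rows.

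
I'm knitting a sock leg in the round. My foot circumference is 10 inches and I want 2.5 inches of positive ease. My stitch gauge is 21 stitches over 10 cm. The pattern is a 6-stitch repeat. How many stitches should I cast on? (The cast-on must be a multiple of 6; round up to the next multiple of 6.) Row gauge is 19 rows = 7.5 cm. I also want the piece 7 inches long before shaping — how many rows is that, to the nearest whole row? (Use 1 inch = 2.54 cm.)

Cast on 72 stitches; work 45 rows.

Finished = 10 + 2.5 = 12.5 inches.
12.5 inches × 2.54 = 31.75 cm.
21/10 = 2.1 sts per cm; 31.75 × 2.1 = 66.67 sts.
Next multiple of 6 → 72.
7 inches = 17.78 cm; × 2.533 = 45.04 → 45 rows.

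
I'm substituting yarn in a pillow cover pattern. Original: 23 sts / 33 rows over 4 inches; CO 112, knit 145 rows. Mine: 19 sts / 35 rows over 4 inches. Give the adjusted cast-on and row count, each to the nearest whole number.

Cast on 93 stitches; work 154 rows.

Stitches: 112 × 19/23 = 92.52 → 93.
Rows: 145 × 35/33 = 153.79 → 154.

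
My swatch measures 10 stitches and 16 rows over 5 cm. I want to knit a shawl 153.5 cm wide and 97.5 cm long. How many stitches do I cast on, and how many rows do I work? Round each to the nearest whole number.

Stitch gauge = 10/5 = 2 sts/cm; 153.5 × 2 = 307.00 → 307 sts.
Row gauge = 16/5 = 3.2 rows/cm; 97.5 × 3.2 = 312.00 → 312 rows.

Cast on 307 stitches and work 312 rows.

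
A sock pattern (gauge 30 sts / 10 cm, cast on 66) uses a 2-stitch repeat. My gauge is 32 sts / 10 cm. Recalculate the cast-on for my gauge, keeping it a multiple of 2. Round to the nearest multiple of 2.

66 × 32 / 30 = 70.40.
Nearest multiple of 2: 70.

Cast on 70 stitches.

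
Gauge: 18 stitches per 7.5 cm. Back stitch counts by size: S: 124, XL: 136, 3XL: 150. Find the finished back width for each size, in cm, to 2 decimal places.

18/7.5 = 2.4 sts per cm.
S: 124 / 2.4 = 51.667 → 51.67 cm.
XL: 136 / 2.4 = 56.667 → 56.67 cm.
3XL: 150 / 2.4 = 62.500 → 62.50 cm.

S 51.67 cm; XL 56.67 cm; 3XL 62.50 cm.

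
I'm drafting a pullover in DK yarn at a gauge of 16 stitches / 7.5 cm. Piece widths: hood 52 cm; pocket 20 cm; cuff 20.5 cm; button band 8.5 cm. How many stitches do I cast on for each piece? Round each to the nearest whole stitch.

Rate = 16/7.5 = 2.133 sts per cm.
hood: 52 × 2.133 = 110.93 → 111.
pocket: 20 × 2.133 = 42.67 → 43.
cuff: 20.5 × 2.133 = 43.73 → 44.
button band: 8.5 × 2.133 = 18.13 → 18.

hood 111; pocket 43; cuff 44; button band 18.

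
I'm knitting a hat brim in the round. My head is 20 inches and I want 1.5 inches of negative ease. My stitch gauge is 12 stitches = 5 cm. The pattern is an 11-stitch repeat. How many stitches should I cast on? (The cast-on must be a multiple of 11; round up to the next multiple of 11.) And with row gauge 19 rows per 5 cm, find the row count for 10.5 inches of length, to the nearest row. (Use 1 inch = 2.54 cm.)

Finished = 20 − 1.5 = 18.5 inches.
18.5 inches × 2.54 = 46.99 cm.
12/5 = 2.4 sts per cm; 46.99 × 2.4 = 112.78 sts.
Next multiple of 11 → 121.
10.5 inches = 26.67 cm; × 3.8 = 101.35 → 101 rows.

Cast on 121 stitches; work 101 rows.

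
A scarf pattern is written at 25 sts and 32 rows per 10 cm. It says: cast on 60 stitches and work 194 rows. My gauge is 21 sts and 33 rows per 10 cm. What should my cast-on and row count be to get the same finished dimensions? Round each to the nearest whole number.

Stitches: 60 × 21/25 = 50.40 → 50.
Rows: 194 × 33/32 = 200.06 → 200.

Cast on 50 stitches; work 200 rows.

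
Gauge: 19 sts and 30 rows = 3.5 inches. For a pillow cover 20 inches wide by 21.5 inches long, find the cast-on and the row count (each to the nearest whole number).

Cast on 109 stitches and work 184 rows.

Stitch gauge = 19/3.5 = 5.429 sts/in; 20 × 5.429 = 108.57 → 109 sts.
Row gauge = 30/3.5 = 8.571 rows/in; 21.5 × 8.571 = 184.29 → 184 rows.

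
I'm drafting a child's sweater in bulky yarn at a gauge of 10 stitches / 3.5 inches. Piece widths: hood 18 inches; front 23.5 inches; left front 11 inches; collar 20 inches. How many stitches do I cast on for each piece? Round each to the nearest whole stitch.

hood 51; front 67; left front 31; collar 57.

Rate = 10/3.5 = 2.857 sts per in.
hood: 18 × 2.857 = 51.43 → 51.
front: 23.5 × 2.857 = 67.14 → 67.
left front: 11 × 2.857 = 31.43 → 31.
collar: 20 × 2.857 = 57.14 → 57.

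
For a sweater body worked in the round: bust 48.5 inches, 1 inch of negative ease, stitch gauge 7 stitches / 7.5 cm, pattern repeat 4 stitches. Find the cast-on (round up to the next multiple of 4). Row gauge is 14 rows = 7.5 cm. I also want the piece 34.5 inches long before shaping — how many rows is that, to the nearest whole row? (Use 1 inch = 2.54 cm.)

Finished = 48.5 − 1 = 47.5 inches.
47.5 inches × 2.54 = 120.65 cm.
7/7.5 = 0.933 sts per cm; 120.65 × 0.933 = 112.61 sts.
Next multiple of 4 → 116.
34.5 inches = 87.63 cm; × 1.867 = 163.58 → 164 rows.

Cast on 116 stitches; work 164 rows.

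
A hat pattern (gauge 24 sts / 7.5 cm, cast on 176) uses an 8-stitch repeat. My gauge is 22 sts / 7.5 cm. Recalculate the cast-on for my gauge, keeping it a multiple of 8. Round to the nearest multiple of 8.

CO 160 sts.

176 × 22 / 24 = 161.33.
Nearest multiple of 8: 160.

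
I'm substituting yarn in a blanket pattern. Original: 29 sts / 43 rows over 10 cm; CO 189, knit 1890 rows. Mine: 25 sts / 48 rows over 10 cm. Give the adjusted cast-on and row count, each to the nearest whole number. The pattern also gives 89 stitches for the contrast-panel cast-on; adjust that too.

Cast on 163 stitches; work 2110 rows; contrast-panel cast-on 77 stitches.

Stitches: 189 × 25/29 = 162.93 → 163.
Rows: 1890 × 48/43 = 2109.77 → 2110.
contrast-panel cast-on: 89 × 25/29 = 76.72 → 77.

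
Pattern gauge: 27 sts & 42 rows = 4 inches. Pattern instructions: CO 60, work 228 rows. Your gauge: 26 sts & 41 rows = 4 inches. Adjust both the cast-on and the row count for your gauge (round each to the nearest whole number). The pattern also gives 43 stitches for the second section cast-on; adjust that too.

Cast on 58 stitches; work 223 rows; second section cast-on 41 stitches.

Stitches: 60 × 26/27 = 57.78 → 58.
Rows: 228 × 41/42 = 222.57 → 223.
second section cast-on: 43 × 26/27 = 41.41 → 41.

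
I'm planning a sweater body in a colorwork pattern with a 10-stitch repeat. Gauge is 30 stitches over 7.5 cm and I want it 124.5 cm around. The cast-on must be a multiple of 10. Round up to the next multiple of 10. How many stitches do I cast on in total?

30 / 7.5 = 4 sts per cm.
124.5 × 4 = 498.00 sts.
Next multiple of 10: 500.

500 stitches.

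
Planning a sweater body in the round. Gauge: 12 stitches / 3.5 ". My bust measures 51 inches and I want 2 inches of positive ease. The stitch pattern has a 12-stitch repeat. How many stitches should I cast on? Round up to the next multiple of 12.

Finished = 51 + 2 = 53 inches.
12 / 3.5 = 3.429 sts/in.
53 × 3.429 = 181.71 sts.
Next multiple of 12: 192.

CO 192 sts.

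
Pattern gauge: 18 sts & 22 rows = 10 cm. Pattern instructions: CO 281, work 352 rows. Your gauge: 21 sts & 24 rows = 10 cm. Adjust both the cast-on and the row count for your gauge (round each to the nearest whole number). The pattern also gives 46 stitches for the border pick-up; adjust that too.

Cast on 328 stitches; work 384 rows; border pick-up 54 stitches.

Stitches: 281 × 21/18 = 327.83 → 328.
Rows: 352 × 24/22 = 384.00 → 384.
border pick-up: 46 × 21/18 = 53.67 → 54.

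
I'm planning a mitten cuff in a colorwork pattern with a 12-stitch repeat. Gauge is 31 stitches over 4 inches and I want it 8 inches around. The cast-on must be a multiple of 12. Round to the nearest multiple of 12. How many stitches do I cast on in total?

31 / 4 = 7.75 sts per inch.
8 × 7.75 = 62.00 sts.
Nearest multiple of 12: 60.

CO 60 sts.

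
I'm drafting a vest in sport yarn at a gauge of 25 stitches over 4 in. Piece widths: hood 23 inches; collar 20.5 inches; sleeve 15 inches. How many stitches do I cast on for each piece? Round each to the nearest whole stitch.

hood 144; collar 128; sleeve 94.

Rate = 25/4 = 6.25 sts per in.
hood: 23 × 6.25 = 143.75 → 144.
collar: 20.5 × 6.25 = 128.12 → 128.
sleeve: 15 × 6.25 = 93.75 → 94.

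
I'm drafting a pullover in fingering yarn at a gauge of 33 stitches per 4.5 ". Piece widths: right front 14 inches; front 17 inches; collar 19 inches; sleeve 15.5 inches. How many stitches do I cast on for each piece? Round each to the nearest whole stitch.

right front 103; front 125; collar 139; sleeve 114.

Rate = 33/4.5 = 7.333 sts per in.
right front: 14 × 7.333 = 102.67 → 103.
front: 17 × 7.333 = 124.67 → 125.
collar: 19 × 7.333 = 139.33 → 139.
sleeve: 15.5 × 7.333 = 113.67 → 114.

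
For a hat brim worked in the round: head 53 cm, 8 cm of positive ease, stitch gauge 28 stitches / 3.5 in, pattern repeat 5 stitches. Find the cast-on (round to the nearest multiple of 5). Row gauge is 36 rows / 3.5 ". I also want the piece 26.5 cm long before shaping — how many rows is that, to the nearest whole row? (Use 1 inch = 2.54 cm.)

Cast on 190 stitches; work 107 rows.

Finished = 53 + 8 = 61 cm.
61 cm × 1/2.54 = 24.02 inches.
28/3.5 = 8 sts per in; 24.02 × 8 = 192.13 sts.
Nearest multiple of 5 → 190.
26.5 cm = 10.43 inches; × 10.286 = 107.31 → 107 rows.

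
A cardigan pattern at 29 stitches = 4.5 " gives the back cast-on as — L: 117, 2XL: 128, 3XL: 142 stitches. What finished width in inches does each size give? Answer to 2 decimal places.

29/4.5 = 6.444 sts per in.
L: 117 / 6.444 = 18.155 → 18.16 in.
2XL: 128 / 6.444 = 19.862 → 19.86 in.
3XL: 142 / 6.444 = 22.034 → 22.03 in.

L 18.16 inches; 2XL 19.86 inches; 3XL 22.03 inches.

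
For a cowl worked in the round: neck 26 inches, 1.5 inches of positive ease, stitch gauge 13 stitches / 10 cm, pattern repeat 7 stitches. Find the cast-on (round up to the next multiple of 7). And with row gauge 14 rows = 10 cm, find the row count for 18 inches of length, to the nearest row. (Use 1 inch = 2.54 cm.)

Finished = 26 + 1.5 = 27.5 inches.
27.5 inches × 2.54 = 69.85 cm.
13/10 = 1.3 sts per cm; 69.85 × 1.3 = 90.81 sts.
Next multiple of 7 → 91.
18 inches = 45.72 cm; × 1.4 = 64.01 → 64 rows.

Cast on 91 stitches; work 64 rows.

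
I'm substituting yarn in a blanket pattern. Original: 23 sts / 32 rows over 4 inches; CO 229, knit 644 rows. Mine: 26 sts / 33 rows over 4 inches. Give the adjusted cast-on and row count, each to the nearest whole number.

Stitches: 229 × 26/23 = 258.87 → 259.
Rows: 644 × 33/32 = 664.12 → 664.

Cast on 259 stitches; work 664 rows.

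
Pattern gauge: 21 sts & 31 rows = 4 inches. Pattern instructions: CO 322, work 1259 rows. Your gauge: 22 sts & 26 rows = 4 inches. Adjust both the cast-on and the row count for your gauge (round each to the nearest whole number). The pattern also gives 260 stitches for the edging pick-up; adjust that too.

Stitches: 322 × 22/21 = 337.33 → 337.
Rows: 1259 × 26/31 = 1055.94 → 1056.
edging pick-up: 260 × 22/21 = 272.38 → 272.

Cast on 337 stitches; work 1056 rows; edging pick-up 272 stitches.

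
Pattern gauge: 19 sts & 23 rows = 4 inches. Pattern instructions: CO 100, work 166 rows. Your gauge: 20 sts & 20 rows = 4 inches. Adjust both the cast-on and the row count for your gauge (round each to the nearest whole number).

Cast on 105 stitches; work 144 rows.

Stitches: 100 × 20/19 = 105.26 → 105.
Rows: 166 × 20/23 = 144.35 → 144.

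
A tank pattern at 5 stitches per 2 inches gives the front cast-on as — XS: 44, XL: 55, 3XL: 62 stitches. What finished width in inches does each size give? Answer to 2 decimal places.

5/2 = 2.5 sts per in.
XS: 44 / 2.5 = 17.600 → 17.60 in.
XL: 55 / 2.5 = 22.000 → 22.00 in.
3XL: 62 / 2.5 = 24.800 → 24.80 in.

XS 17.60 inches; XL 22.00 inches; 3XL 24.80 inches.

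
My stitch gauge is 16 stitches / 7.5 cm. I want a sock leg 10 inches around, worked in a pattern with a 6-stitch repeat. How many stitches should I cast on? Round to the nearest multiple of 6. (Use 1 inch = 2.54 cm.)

CO 54 sts.

10 in = 10 × 2.54 = 25.40 cm.
16 / 7.5 = 2.133 sts/cm.
25.40 × 2.133 = 54.19 sts.
→ 54.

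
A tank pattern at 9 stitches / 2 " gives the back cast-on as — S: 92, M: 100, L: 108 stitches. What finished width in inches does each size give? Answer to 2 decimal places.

S 20.44 inches; M 22.22 inches; L 24.00 inches.

9/2 = 4.5 sts per in.
S: 92 / 4.5 = 20.444 → 20.44 in.
M: 100 / 4.5 = 22.222 → 22.22 in.
L: 108 / 4.5 = 24.000 → 24.00 in.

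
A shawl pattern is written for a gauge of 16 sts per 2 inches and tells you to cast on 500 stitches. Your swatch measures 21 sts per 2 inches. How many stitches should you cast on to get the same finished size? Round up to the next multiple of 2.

Scale factor = 21 / 16 = 1.312.
500 × 21 / 16 = 656.25 sts.
→ 658 sts.

CO 658 sts.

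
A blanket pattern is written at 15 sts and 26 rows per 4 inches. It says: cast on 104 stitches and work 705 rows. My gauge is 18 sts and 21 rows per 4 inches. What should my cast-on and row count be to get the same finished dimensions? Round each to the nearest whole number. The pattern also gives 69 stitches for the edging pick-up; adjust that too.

Stitches: 104 × 18/15 = 124.80 → 125.
Rows: 705 × 21/26 = 569.42 → 569.
edging pick-up: 69 × 18/15 = 82.80 → 83.

Cast on 125 stitches; work 569 rows; edging pick-up 83 stitches.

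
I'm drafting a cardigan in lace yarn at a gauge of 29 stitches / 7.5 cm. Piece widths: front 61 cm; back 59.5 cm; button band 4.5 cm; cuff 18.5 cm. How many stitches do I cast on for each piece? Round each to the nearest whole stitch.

front 236; back 230; button band 17; cuff 72.

Rate = 29/7.5 = 3.867 sts per cm.
front: 61 × 3.867 = 235.87 → 236.
back: 59.5 × 3.867 = 230.07 → 230.
button band: 4.5 × 3.867 = 17.40 → 17.
cuff: 18.5 × 3.867 = 71.53 → 72.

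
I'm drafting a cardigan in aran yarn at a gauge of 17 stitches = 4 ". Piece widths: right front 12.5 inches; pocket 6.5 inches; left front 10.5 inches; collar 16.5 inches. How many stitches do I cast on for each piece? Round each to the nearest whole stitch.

right front 53; pocket 28; left front 45; collar 70.

Rate = 17/4 = 4.25 sts per in.
right front: 12.5 × 4.25 = 53.12 → 53.
pocket: 6.5 × 4.25 = 27.62 → 28.
left front: 10.5 × 4.25 = 44.62 → 45.
collar: 16.5 × 4.25 = 70.12 → 70.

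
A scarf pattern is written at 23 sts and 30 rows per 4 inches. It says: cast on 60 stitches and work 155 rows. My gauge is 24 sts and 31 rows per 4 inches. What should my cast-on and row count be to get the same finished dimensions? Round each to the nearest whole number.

Cast on 63 stitches; work 160 rows.

Stitches: 60 × 24/23 = 62.61 → 63.
Rows: 155 × 31/30 = 160.17 → 160.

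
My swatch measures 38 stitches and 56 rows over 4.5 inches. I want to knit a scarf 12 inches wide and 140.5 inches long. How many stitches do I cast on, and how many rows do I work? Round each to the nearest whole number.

Cast on 101 stitches and work 1748 rows.

Stitch gauge = 38/4.5 = 8.444 sts/in; 12 × 8.444 = 101.33 → 101 sts.
Row gauge = 56/4.5 = 12.444 rows/in; 140.5 × 12.444 = 1748.44 → 1748 rows.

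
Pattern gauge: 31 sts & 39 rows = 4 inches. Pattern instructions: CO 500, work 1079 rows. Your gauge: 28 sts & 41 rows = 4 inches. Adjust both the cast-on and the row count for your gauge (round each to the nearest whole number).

Cast on 452 stitches; work 1134 rows.

Stitches: 500 × 28/31 = 451.61 → 452.
Rows: 1079 × 41/39 = 1134.33 → 1134.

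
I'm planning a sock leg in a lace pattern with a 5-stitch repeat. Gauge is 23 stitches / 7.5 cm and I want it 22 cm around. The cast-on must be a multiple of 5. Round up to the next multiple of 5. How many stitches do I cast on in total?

Cast on 70 stitches.

23 / 7.5 = 3.067 sts per cm.
22 × 3.067 = 67.47 sts.
Next multiple of 5: 70.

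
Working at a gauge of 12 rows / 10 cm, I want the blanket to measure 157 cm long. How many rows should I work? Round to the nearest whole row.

Knit 188 rows.

12 rows / 10 cm = 1.2 rows per cm.
157 × 1.2 = 188.40 rows.
Round to nearest → 188.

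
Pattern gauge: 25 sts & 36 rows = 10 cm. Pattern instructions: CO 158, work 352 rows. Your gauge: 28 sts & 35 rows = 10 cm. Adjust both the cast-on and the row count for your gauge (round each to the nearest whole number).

Cast on 177 stitches; work 342 rows.

Stitches: 158 × 28/25 = 176.96 → 177.
Rows: 352 × 35/36 = 342.22 → 342.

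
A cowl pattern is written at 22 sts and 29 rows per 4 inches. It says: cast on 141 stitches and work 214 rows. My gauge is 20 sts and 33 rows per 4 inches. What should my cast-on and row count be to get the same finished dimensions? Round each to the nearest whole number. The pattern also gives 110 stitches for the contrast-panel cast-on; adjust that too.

Cast on 128 stitches; work 244 rows; contrast-panel cast-on 100 stitches.

Stitches: 141 × 20/22 = 128.18 → 128.
Rows: 214 × 33/29 = 243.52 → 244.
contrast-panel cast-on: 110 × 20/22 = 100.00 → 100.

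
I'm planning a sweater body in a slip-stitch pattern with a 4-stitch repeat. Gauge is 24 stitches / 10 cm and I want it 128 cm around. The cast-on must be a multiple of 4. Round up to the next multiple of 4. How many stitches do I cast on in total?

308 stitches.

24 / 10 = 2.4 sts per cm.
128 × 2.4 = 307.20 sts.
Next multiple of 4: 308.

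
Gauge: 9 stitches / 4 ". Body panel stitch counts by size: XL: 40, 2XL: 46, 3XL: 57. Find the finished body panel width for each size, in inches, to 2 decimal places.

9/4 = 2.25 sts per in.
XL: 40 / 2.25 = 17.778 → 17.78 in.
2XL: 46 / 2.25 = 20.444 → 20.44 in.
3XL: 57 / 2.25 = 25.333 → 25.33 in.

XL 17.78 inches; 2XL 20.44 inches; 3XL 25.33 inches.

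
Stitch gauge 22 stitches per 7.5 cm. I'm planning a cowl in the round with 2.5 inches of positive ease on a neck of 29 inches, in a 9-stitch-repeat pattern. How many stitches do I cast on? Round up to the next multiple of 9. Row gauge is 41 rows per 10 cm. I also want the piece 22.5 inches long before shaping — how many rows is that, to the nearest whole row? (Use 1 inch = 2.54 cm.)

Cast on 243 stitches; work 234 rows.

Finished = 29 + 2.5 = 31.5 inches.
31.5 inches × 2.54 = 80.01 cm.
22/7.5 = 2.933 sts per cm; 80.01 × 2.933 = 234.70 sts.
Next multiple of 9 → 243.
22.5 inches = 57.15 cm; × 4.1 = 234.31 → 234 rows.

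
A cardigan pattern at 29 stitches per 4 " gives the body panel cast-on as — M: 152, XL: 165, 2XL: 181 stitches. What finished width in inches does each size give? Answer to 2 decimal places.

M 20.97 inches; XL 22.76 inches; 2XL 24.97 inches.

29/4 = 7.25 sts per in.
M: 152 / 7.25 = 20.966 → 20.97 in.
XL: 165 / 7.25 = 22.759 → 22.76 in.
2XL: 181 / 7.25 = 24.966 → 24.97 in.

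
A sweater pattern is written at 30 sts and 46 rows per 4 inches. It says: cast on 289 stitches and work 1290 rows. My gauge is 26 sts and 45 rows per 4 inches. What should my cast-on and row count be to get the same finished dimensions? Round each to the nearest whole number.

Stitches: 289 × 26/30 = 250.47 → 250.
Rows: 1290 × 45/46 = 1261.96 → 1262.

Cast on 250 stitches; work 1262 rows.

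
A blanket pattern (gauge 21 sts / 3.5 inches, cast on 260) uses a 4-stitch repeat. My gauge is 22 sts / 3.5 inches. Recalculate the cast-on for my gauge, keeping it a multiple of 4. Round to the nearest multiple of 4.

CO 272 sts.

260 × 22 / 21 = 272.38.
Nearest multiple of 4: 272.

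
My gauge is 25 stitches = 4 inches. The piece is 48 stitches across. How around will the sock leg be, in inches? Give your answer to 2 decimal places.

7.68 inches.

25 stitches / 4 inch = 6.25 stitches per inch.
48 / 6.25 = 7.680 inches.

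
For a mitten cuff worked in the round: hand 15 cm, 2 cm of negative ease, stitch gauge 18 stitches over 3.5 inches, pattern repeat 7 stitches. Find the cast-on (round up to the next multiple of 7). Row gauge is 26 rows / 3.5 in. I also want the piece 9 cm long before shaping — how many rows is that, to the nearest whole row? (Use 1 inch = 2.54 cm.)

Cast on 28 stitches; work 26 rows.

Finished = 15 − 2 = 13 cm.
13 cm × 1/2.54 = 5.12 inches.
18/3.5 = 5.143 sts per in; 5.12 × 5.143 = 26.32 sts.
Next multiple of 7 → 28.
9 cm = 3.54 inches; × 7.429 = 26.32 → 26 rows.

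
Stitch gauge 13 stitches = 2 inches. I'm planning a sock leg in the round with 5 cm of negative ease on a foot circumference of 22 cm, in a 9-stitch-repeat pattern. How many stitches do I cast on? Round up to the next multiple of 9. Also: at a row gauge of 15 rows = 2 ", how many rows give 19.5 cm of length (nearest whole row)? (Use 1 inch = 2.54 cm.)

Finished = 22 − 5 = 17 cm.
17 cm × 1/2.54 = 6.69 inches.
13/2 = 6.5 sts per in; 6.69 × 6.5 = 43.50 sts.
Next multiple of 9 → 45.
19.5 cm = 7.68 inches; × 7.5 = 57.58 → 58 rows.

Cast on 45 stitches; work 58 rows.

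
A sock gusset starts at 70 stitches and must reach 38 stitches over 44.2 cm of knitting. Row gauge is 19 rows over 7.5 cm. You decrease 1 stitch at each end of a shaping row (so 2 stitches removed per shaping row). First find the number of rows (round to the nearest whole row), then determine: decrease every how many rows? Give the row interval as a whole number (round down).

Rows = 44.2 × 2.533 = 112.0 → 112 rows.
Stitches to remove: 32 → 16 shaping rows (at 2 st each).
112 / 16 = 7.00 → every 7 rows.

Decrease every 7th row.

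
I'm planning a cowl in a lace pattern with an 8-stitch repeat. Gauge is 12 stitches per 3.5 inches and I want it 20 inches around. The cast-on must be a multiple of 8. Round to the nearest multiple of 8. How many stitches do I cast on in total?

12 / 3.5 = 3.429 sts per inch.
20 × 3.429 = 68.57 sts.
Nearest multiple of 8: 72.

CO 72 sts.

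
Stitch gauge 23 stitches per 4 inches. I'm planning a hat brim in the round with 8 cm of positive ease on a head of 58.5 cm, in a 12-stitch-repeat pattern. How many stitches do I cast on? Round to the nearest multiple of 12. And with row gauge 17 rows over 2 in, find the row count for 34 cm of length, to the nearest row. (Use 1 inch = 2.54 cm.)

Finished = 58.5 + 8 = 66.5 cm.
66.5 cm × 1/2.54 = 26.18 inches.
23/4 = 5.75 sts per in; 26.18 × 5.75 = 150.54 sts.
Nearest multiple of 12 → 156.
34 cm = 13.39 inches; × 8.5 = 113.78 → 114 rows.

Cast on 156 stitches; work 114 rows.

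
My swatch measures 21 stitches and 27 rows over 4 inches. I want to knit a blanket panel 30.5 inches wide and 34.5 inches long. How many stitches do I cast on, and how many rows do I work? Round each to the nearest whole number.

Stitch gauge = 21/4 = 5.25 sts/in; 30.5 × 5.25 = 160.12 → 160 sts.
Row gauge = 27/4 = 6.75 rows/in; 34.5 × 6.75 = 232.88 → 233 rows.

Cast on 160 stitches and work 233 rows.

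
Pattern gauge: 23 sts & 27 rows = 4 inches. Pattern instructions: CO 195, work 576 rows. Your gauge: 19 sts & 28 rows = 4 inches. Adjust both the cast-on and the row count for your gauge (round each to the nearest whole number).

Stitches: 195 × 19/23 = 161.09 → 161.
Rows: 576 × 28/27 = 597.33 → 597.

Cast on 161 stitches; work 597 rows.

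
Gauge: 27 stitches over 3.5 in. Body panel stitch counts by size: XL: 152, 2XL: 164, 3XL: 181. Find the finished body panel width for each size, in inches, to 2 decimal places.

27/3.5 = 7.714 sts per in.
XL: 152 / 7.714 = 19.704 → 19.70 in.
2XL: 164 / 7.714 = 21.259 → 21.26 in.
3XL: 181 / 7.714 = 23.463 → 23.46 in.

XL 19.70 inches; 2XL 21.26 inches; 3XL 23.46 inches.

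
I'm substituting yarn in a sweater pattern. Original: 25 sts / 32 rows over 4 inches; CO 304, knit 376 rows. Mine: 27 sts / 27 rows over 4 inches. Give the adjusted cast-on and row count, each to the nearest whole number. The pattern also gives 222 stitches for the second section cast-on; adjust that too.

Cast on 328 stitches; work 317 rows; second section cast-on 240 stitches.

Stitches: 304 × 27/25 = 328.32 → 328.
Rows: 376 × 27/32 = 317.25 → 317.
second section cast-on: 222 × 27/25 = 239.76 → 240.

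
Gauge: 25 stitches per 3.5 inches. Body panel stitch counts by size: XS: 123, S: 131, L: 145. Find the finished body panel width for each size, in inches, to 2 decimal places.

XS 17.22 inches; S 18.34 inches; L 20.30 inches.

25/3.5 = 7.143 sts per in.
XS: 123 / 7.143 = 17.220 → 17.22 in.
S: 131 / 7.143 = 18.340 → 18.34 in.
L: 145 / 7.143 = 20.300 → 20.30 in.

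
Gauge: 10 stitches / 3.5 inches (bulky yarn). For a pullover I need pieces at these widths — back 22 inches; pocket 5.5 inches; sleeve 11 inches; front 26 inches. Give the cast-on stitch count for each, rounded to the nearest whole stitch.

back 63; pocket 16; sleeve 31; front 74.

Rate = 10/3.5 = 2.857 sts per in.
back: 22 × 2.857 = 62.86 → 63.
pocket: 5.5 × 2.857 = 15.71 → 16.
sleeve: 11 × 2.857 = 31.43 → 31.
front: 26 × 2.857 = 74.29 → 74.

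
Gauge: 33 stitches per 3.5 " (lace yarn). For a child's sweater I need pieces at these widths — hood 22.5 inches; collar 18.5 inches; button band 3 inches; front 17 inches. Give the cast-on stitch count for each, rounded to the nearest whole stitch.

hood 212; collar 174; button band 28; front 160.

Rate = 33/3.5 = 9.429 sts per in.
hood: 22.5 × 9.429 = 212.14 → 212.
collar: 18.5 × 9.429 = 174.43 → 174.
button band: 3 × 9.429 = 28.29 → 28.
front: 17 × 9.429 = 160.29 → 160.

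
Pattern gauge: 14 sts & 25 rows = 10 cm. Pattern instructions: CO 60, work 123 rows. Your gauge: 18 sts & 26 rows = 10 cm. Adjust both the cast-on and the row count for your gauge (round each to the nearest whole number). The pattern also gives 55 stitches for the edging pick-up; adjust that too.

Stitches: 60 × 18/14 = 77.14 → 77.
Rows: 123 × 26/25 = 127.92 → 128.
edging pick-up: 55 × 18/14 = 70.71 → 71.

Cast on 77 stitches; work 128 rows; edging pick-up 71 stitches.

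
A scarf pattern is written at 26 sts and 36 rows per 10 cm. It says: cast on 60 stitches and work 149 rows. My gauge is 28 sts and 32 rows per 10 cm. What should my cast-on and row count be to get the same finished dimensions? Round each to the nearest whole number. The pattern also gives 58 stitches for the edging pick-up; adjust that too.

Cast on 65 stitches; work 132 rows; edging pick-up 62 stitches.

Stitches: 60 × 28/26 = 64.62 → 65.
Rows: 149 × 32/36 = 132.44 → 132.
edging pick-up: 58 × 28/26 = 62.46 → 62.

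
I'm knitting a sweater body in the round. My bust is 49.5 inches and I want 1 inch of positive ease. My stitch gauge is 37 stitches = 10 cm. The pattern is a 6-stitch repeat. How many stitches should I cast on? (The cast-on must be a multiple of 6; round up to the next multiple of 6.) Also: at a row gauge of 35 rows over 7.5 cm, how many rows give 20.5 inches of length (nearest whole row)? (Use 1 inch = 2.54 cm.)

Cast on 480 stitches; work 243 rows.

Finished = 49.5 + 1 = 50.5 inches.
50.5 inches × 2.54 = 128.27 cm.
37/10 = 3.7 sts per cm; 128.27 × 3.7 = 474.60 sts.
Next multiple of 6 → 480.
20.5 inches = 52.07 cm; × 4.667 = 242.99 → 243 rows.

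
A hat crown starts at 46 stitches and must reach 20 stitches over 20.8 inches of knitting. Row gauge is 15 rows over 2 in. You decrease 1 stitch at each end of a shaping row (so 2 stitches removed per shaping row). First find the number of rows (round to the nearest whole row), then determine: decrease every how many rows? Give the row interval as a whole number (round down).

Rows = 20.8 × 7.5 = 156.0 → 156 rows.
Stitches to remove: 26 → 13 shaping rows (at 2 st each).
156 / 13 = 12.00 → every 12 rows.

Decrease every 12th row.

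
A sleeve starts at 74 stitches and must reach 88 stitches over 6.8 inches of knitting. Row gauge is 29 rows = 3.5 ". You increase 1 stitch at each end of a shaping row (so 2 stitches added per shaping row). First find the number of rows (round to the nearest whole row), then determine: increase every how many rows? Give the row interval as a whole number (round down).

Rows = 6.8 × 8.286 = 56.3 → 56 rows.
Stitches to add: 14 → 7 shaping rows (at 2 st each).
56 / 7 = 8.00 → every 8 rows.

Increase every 8th row.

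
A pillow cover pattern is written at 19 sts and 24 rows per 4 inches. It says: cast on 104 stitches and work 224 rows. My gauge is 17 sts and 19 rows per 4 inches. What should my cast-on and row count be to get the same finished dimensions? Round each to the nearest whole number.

Stitches: 104 × 17/19 = 93.05 → 93.
Rows: 224 × 19/24 = 177.33 → 177.

Cast on 93 stitches; work 177 rows.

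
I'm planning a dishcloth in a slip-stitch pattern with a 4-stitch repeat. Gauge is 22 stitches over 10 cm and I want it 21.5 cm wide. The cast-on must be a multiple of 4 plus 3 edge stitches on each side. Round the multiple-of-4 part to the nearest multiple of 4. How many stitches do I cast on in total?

22 / 10 = 2.2 sts per cm.
21.5 × 2.2 = 47.30 sts.
Less 6 edge sts → 41.30 for the repeat.
Nearest multiple of 4: 40.
Add back 6 edge sts → 46.

Cast on 46 stitches.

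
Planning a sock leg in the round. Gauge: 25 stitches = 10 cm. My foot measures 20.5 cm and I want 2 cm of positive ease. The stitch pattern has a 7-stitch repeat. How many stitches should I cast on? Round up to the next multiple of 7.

Finished = 20.5 + 2 = 22.5 cm.
25 / 10 = 2.5 sts/cm.
22.5 × 2.5 = 56.25 sts.
Next multiple of 7: 63.

Cast on 63 stitches.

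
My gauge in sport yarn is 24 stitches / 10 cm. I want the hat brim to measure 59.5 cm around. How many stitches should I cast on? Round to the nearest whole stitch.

CO 143 sts.

24 stitches / 10 cm = 2.4 stitches per cm.
59.5 × 2.4 = 142.80 stitches.
Round to nearest → 143.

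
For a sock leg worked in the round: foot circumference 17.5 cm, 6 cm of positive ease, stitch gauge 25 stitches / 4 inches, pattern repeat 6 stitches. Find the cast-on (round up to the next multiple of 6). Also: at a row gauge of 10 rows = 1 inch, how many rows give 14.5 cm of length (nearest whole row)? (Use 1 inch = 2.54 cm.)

Finished = 17.5 + 6 = 23.5 cm.
23.5 cm × 1/2.54 = 9.25 inches.
25/4 = 6.25 sts per in; 9.25 × 6.25 = 57.82 sts.
Next multiple of 6 → 60.
14.5 cm = 5.71 inches; × 10 = 57.09 → 57 rows.

Cast on 60 stitches; work 57 rows.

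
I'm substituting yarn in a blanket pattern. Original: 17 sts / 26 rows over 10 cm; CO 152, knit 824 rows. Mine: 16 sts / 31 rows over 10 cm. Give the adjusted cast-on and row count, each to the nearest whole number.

Cast on 143 stitches; work 982 rows.

Stitches: 152 × 16/17 = 143.06 → 143.
Rows: 824 × 31/26 = 982.46 → 982.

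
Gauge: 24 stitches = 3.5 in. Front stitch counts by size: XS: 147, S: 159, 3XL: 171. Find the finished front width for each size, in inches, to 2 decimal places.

24/3.5 = 6.857 sts per in.
XS: 147 / 6.857 = 21.438 → 21.44 in.
S: 159 / 6.857 = 23.188 → 23.19 in.
3XL: 171 / 6.857 = 24.938 → 24.94 in.

XS 21.44 inches; S 23.19 inches; 3XL 24.94 inches.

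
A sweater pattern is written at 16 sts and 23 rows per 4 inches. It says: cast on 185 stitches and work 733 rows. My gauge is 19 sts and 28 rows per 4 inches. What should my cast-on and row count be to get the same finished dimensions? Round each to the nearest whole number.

Stitches: 185 × 19/16 = 219.69 → 220.
Rows: 733 × 28/23 = 892.35 → 892.

Cast on 220 stitches; work 892 rows.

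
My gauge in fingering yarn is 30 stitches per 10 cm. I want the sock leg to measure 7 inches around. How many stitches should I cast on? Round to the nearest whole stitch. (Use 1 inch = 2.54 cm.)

CO 53 sts.

7 in = 17.78 cm.
30 stitches / 10 cm = 3 stitches per cm.
17.78 × 3 = 53.34 stitches.
Round to nearest → 53.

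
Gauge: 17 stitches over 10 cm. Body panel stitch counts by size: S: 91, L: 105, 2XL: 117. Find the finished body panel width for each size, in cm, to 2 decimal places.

17/10 = 1.7 sts per cm.
S: 91 / 1.7 = 53.529 → 53.53 cm.
L: 105 / 1.7 = 61.765 → 61.76 cm.
2XL: 117 / 1.7 = 68.824 → 68.82 cm.

S 53.53 cm; L 61.76 cm; 2XL 68.82 cm.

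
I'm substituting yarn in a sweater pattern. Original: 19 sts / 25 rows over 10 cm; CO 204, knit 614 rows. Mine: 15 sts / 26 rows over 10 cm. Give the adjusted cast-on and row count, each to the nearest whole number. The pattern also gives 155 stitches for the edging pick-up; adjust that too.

Stitches: 204 × 15/19 = 161.05 → 161.
Rows: 614 × 26/25 = 638.56 → 639.
edging pick-up: 155 × 15/19 = 122.37 → 122.

Cast on 161 stitches; work 639 rows; edging pick-up 122 stitches.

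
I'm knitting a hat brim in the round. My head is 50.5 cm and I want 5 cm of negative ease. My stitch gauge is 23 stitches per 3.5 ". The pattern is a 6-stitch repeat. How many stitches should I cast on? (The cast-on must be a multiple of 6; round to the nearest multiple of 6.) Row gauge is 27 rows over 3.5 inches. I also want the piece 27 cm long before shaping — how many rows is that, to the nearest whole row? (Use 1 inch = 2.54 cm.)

Cast on 120 stitches; work 82 rows.

Finished = 50.5 − 5 = 45.5 cm.
45.5 cm × 1/2.54 = 17.91 inches.
23/3.5 = 6.571 sts per in; 17.91 × 6.571 = 117.72 sts.
Nearest multiple of 6 → 120.
27 cm = 10.63 inches; × 7.714 = 82.00 → 82 rows.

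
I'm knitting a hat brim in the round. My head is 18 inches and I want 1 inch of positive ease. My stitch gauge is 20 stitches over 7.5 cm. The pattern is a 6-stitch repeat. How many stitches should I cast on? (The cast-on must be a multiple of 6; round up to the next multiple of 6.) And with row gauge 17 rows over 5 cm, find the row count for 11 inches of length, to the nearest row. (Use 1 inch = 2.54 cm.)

Finished = 18 + 1 = 19 inches.
19 inches × 2.54 = 48.26 cm.
20/7.5 = 2.667 sts per cm; 48.26 × 2.667 = 128.69 sts.
Next multiple of 6 → 132.
11 inches = 27.94 cm; × 3.4 = 95.00 → 95 rows.

Cast on 132 stitches; work 95 rows.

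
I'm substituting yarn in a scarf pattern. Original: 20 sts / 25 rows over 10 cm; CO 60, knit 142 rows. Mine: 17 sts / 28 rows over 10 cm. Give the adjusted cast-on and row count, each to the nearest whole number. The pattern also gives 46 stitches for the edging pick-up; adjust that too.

Stitches: 60 × 17/20 = 51.00 → 51.
Rows: 142 × 28/25 = 159.04 → 159.
edging pick-up: 46 × 17/20 = 39.10 → 39.

Cast on 51 stitches; work 159 rows; edging pick-up 39 stitches.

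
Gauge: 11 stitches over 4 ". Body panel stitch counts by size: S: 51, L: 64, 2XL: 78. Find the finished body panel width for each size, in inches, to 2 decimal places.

S 18.55 inches; L 23.27 inches; 2XL 28.36 inches.

11/4 = 2.75 sts per in.
S: 51 / 2.75 = 18.545 → 18.55 in.
L: 64 / 2.75 = 23.273 → 23.27 in.
2XL: 78 / 2.75 = 28.364 → 28.36 in.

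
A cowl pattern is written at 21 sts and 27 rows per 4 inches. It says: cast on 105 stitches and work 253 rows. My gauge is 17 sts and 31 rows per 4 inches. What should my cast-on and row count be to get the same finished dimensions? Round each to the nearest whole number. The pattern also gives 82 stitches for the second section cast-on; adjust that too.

Cast on 85 stitches; work 290 rows; second section cast-on 66 stitches.

Stitches: 105 × 17/21 = 85.00 → 85.
Rows: 253 × 31/27 = 290.48 → 290.
second section cast-on: 82 × 17/21 = 66.38 → 66.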